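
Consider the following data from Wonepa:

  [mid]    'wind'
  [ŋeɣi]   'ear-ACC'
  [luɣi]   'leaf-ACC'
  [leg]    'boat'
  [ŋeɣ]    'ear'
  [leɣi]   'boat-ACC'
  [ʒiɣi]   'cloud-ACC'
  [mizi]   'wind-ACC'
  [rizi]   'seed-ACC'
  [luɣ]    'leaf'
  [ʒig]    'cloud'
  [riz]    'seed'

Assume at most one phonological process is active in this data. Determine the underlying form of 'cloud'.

The stem for 'cloud' ends in [ɣ] in [ʒiɣi] but [g] in [ʒig].
But 'ear' keeps [ɣ] in both environments ([ŋeɣi], [ŋeɣ]), so there is no rule changing /ɣ/ to [g] in isolation.
The alternation reflects intervocalic spirantization: voiced stops become fricatives between vowels. /g/ is underlying.

/ʒig/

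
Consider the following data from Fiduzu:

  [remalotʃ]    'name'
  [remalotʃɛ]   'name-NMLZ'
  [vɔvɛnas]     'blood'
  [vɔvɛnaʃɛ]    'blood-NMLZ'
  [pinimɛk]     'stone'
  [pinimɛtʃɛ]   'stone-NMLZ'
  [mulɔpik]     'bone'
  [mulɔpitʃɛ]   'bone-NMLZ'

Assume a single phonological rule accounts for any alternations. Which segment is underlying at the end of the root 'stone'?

'stone' shows [k] ~ [tʃ] at the end of the stem ([pinimɛk] vs [pinimɛtʃɛ]).
If /tʃ/ were underlying and a rule turned it into [k] in isolation, 'name' would also alternate; but it has [tʃ] in both [remalotʃ] and [remalotʃɛ].
Therefore /k/ is basic and [tʃ] is derived by palatalization before a front vowel (/k/ and /s/ become palato-alveolar [tʃ] and [ʃ] before a front vowel).

/k/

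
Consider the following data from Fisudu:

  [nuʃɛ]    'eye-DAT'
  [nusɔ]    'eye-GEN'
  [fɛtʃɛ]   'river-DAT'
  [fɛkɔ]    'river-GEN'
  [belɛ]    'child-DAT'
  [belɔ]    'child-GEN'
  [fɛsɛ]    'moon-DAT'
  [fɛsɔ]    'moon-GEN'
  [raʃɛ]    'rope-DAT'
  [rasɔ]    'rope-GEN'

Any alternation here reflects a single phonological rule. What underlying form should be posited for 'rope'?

/raʃ/

The stem for 'rope' ends in [ʃ] in [raʃɛ] but [s] in [rasɔ].
The stem 'moon' ([fɛsɛ], [fɛsɔ]) shows [s] unchanged in both environments, so [s] cannot be basic with [ʃ] derived before the DAT suffix.
So /ʃ/ is underlying, and a rule of depalatalization — palato-alveolar /tʃ/ and /ʃ/ become [k] and [s] when no front vowel follows — gives [s].
So 'rope' = /raʃ/.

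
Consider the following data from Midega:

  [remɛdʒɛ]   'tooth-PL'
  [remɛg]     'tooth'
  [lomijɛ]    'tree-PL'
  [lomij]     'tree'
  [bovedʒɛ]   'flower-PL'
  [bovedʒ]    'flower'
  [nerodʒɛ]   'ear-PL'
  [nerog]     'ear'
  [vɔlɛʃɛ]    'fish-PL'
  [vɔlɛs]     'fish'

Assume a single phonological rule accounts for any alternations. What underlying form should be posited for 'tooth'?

/remɛg/

In [remɛdʒɛ] and [remɛg] the final segment of 'tooth' alternates: [dʒ] ~ [g].
But 'flower' keeps [dʒ] in both environments ([bovedʒɛ], [bovedʒ]), so there is no rule changing /dʒ/ to [g] in isolation.
So /g/ is underlying, and a rule of palatalization before a front vowel — /g/ and /s/ become palato-alveolar [dʒ] and [ʃ] before a front vowel — gives [dʒ].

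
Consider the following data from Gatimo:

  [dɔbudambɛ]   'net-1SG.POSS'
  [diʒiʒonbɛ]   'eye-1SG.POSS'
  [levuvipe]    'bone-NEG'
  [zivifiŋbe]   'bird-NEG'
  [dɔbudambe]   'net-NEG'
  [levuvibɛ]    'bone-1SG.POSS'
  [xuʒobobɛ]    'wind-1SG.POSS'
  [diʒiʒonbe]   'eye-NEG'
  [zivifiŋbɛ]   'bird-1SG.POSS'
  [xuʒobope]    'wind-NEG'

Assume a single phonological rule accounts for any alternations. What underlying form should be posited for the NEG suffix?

/-pe/

The NEG suffix surfaces as [-be] and [-pe], depending on the final segment of the stem.
By contrast the 1SG.POSS suffix keeps its initial [b] throughout — that segment must be underlying.
So the underlying form is /-pe/, and voiceless stops become voiced after a nasal.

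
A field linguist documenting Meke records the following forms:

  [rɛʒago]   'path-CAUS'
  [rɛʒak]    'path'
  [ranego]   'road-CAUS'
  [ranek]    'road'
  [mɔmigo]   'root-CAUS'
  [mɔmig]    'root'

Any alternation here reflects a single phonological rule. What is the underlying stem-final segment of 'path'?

The root 'path' surfaces as [rɛʒago] and [rɛʒak], with a stem-final [g] ~ [k] alternation.
If /g/ were underlying and a rule turned it into [k] in isolation, 'root' would also alternate; but it has [g] in both [mɔmigo] and [mɔmig].
The underlying segment must be /k/; voiceless stops become voiced between vowels, yielding [g] there.

/k/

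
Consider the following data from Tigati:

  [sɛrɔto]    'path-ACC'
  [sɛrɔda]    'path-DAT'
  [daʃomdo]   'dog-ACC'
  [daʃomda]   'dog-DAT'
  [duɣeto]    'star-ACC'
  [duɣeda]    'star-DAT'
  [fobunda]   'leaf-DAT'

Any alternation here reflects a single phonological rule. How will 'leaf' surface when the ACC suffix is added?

[fobundo]

The ACC suffix surfaces as [-do] and [-to], depending on the final segment of the stem.
By contrast the DAT suffix keeps its initial [d] throughout — that segment must be underlying.
The ACC suffix is therefore /-to/ underlyingly, with post-nasal voicing: voiceless stops become voiced after a nasal.
After 'leaf', which ends in a nasal, the suffix surfaces as [-do], giving [fobundo].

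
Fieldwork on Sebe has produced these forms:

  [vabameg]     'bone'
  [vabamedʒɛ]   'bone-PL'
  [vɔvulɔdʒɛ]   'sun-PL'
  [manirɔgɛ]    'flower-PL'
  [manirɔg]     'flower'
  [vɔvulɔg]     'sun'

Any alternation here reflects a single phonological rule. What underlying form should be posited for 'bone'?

'bone' shows [g] ~ [dʒ] at the end of the stem ([vabameg] vs [vabamedʒɛ]).
The stem 'flower' ([manirɔg], [manirɔgɛ]) shows [g] unchanged in both environments, so [g] cannot be basic with [dʒ] derived before the PL suffix.
The alternation reflects depalatalization: palato-alveolar /dʒ/ becomes [g] when no front vowel follows. /dʒ/ is underlying.
The underlying form of 'bone' is therefore /vabamedʒ/.

/vabamedʒ/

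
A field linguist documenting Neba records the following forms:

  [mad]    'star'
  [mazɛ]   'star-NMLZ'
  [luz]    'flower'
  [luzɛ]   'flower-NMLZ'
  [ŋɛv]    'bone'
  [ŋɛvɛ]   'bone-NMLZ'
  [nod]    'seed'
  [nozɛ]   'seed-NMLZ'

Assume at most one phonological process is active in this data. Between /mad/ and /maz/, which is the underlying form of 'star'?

In [mad] and [mazɛ] the final segment of 'star' alternates: [d] ~ [z].
If /z/ were underlying and a rule turned it into [d] in isolation, 'flower' would also alternate; but it has [z] in both [luz] and [luzɛ].
So /d/ is underlying, and a rule of intervocalic spirantization — voiced stops become fricatives between vowels — gives [z].

/mad/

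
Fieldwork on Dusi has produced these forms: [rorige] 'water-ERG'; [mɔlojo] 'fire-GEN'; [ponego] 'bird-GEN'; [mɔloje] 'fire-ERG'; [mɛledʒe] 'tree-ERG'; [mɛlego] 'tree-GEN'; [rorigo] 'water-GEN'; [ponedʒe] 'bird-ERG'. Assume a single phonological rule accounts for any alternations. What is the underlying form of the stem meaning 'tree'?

'tree' shows [dʒ] ~ [g] at the end of the stem ([mɛledʒe] vs [mɛlego]).
If /g/ were underlying and a rule turned it into [dʒ] before the ERG suffix, 'water' would also alternate; but it has [g] in both [rorige] and [rorigo].
Therefore /dʒ/ is basic and [g] is derived by depalatalization (palato-alveolar /dʒ/ becomes [g] when no front vowel follows).
Hence 'tree' is /mɛledʒ/ underlyingly.

/mɛledʒ/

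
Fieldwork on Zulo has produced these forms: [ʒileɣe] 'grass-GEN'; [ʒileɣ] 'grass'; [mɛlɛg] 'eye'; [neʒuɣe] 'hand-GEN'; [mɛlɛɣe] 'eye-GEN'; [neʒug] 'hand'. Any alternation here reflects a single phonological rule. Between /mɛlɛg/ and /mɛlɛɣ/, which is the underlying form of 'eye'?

/mɛlɛg/

The stem for 'eye' ends in [ɣ] in [mɛlɛɣe] but [g] in [mɛlɛg].
If /ɣ/ were underlying and a rule turned it into [g] in isolation, 'grass' would also alternate; but it has [ɣ] in both [ʒileɣe] and [ʒileɣ].
The alternation reflects intervocalic spirantization: voiced stops become fricatives between vowels. /g/ is underlying.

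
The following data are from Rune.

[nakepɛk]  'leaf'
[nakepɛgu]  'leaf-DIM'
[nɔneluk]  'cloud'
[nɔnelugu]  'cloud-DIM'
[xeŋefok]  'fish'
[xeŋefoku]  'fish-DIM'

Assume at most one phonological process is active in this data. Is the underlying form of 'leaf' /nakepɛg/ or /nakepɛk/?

/nakepɛg/

'leaf' shows [k] ~ [g] at the end of the stem ([nakepɛk] vs [nakepɛgu]).
Compare 'fish', with invariant [k] in [xeŋefok] and [xeŋefoku]: an analysis with underlying /k/ and a rule producing [g] before the DIM suffix would wrongly predict alternation here too.
Therefore /g/ is basic and [k] is derived by word-final obstruent devoicing (voiced obstruents become voiceless word-finally).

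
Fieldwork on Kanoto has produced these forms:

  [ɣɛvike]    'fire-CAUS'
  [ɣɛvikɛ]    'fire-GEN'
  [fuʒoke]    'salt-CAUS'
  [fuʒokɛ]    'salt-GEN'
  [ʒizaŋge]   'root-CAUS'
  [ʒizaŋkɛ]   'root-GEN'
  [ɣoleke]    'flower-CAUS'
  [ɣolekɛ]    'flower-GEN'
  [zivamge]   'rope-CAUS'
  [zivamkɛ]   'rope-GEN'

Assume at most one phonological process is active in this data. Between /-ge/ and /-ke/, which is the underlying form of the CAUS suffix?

The CAUS morpheme has two allomorphs, [-ge] and [-ke].
The GEN suffix, which begins with [k], is invariant after every stem; so [k] is not altered by any rule here.
The CAUS suffix is therefore /-ge/ underlyingly, with post-vocalic devoicing: voiced stops become voiceless after a vowel.

/-ge/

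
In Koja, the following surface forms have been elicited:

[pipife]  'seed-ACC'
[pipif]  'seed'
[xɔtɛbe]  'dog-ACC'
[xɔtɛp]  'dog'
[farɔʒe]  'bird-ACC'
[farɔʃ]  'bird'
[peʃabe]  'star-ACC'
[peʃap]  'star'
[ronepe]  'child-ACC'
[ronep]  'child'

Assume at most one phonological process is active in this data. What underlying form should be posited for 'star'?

/peʃab/

In [peʃabe] and [peʃap] the final segment of 'star' alternates: [b] ~ [p].
If /p/ were underlying and a rule turned it into [b] before the ACC suffix, 'child' would also alternate; but it has [p] in both [ronepe] and [ronep].
So /b/ is underlying, and a rule of word-final obstruent devoicing — voiced obstruents become voiceless word-finally — gives [p].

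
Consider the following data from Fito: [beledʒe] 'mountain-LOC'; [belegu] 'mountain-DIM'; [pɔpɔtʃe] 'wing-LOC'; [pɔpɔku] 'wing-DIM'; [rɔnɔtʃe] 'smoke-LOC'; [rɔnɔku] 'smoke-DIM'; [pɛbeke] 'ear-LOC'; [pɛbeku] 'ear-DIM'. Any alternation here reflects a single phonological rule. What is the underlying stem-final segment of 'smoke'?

In [rɔnɔtʃe] and [rɔnɔku] the final segment of 'smoke' alternates: [tʃ] ~ [k].
The stem 'ear' ([pɛbeke], [pɛbeku]) shows [k] unchanged in both environments, so [k] cannot be basic with [tʃ] derived before the LOC suffix.
The alternation reflects depalatalization: palato-alveolar /tʃ/ and /dʒ/ become [k] and [g] when no front vowel follows. /tʃ/ is underlying.

/tʃ/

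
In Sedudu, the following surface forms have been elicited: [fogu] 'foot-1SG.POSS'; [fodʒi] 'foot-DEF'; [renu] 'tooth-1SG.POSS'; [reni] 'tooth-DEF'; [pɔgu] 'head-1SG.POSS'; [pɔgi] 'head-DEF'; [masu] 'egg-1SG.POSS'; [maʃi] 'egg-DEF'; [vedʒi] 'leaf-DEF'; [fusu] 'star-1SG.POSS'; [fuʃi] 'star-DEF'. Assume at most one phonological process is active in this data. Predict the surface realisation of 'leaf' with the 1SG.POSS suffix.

The root 'foot' surfaces as [fogu] and [fodʒi], with a stem-final [g] ~ [dʒ] alternation.
The stem 'head' ([pɔgu], [pɔgi]) shows [g] unchanged in both environments, so [g] cannot be basic with [dʒ] derived before the DEF suffix.
The underlying segment must be /dʒ/; palato-alveolar /dʒ/ and /ʃ/ become [g] and [s] when no front vowel follows, yielding [g] there.
The one attested form of 'leaf', [vedʒi], shows underlying /vedʒ/. Applying the same rule when no front vowel follows gives [vegu].

[vegu]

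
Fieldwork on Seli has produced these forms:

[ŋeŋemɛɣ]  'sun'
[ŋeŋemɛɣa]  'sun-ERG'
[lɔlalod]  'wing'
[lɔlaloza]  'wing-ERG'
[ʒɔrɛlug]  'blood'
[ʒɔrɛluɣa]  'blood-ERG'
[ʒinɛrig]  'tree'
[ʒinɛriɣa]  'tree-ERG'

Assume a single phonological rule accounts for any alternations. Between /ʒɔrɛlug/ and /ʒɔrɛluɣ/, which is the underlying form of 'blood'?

/ʒɔrɛlug/

'blood' shows [g] ~ [ɣ] at the end of the stem ([ʒɔrɛlug] vs [ʒɔrɛluɣa]).
Compare 'sun', with invariant [ɣ] in [ŋeŋemɛɣ] and [ŋeŋemɛɣa]: an analysis with underlying /ɣ/ and a rule producing [g] in isolation would wrongly predict alternation here too.
The underlying segment must be /g/; voiced stops become fricatives between vowels, yielding [ɣ] there.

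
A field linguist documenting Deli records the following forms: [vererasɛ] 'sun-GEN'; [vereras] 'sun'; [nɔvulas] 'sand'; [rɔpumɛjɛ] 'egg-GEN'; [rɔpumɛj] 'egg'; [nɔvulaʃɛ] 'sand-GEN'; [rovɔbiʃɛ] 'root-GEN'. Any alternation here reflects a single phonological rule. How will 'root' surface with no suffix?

In [nɔvulaʃɛ] and [nɔvulas] the final segment of 'sand' alternates: [ʃ] ~ [s].
The stem 'sun' ([vererasɛ], [vereras]) shows [s] unchanged in both environments, so [s] cannot be basic with [ʃ] derived before the GEN suffix.
The alternation reflects depalatalization: palato-alveolar /ʃ/ becomes [s] when no front vowel follows. /ʃ/ is underlying.
From [rovɔbiʃɛ] the stem 'root' is /rovɔbiʃ/; when no front vowel follows this yields [rovɔbis].

[rovɔbis]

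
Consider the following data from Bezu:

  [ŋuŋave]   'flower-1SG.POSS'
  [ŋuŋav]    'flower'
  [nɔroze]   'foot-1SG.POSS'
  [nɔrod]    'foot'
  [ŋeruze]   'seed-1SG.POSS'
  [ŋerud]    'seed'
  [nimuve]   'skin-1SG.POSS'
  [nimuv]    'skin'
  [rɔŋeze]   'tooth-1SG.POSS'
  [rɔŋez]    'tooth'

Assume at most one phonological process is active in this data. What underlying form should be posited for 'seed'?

'seed' shows [z] ~ [d] at the end of the stem ([ŋeruze] vs [ŋerud]).
The stem 'tooth' ([rɔŋeze], [rɔŋez]) shows [z] unchanged in both environments, so [z] cannot be basic with [d] derived in isolation.
Therefore /d/ is basic and [z] is derived by intervocalic spirantization (voiced stops become fricatives between vowels).
So 'seed' = /ŋerud/.

/ŋerud/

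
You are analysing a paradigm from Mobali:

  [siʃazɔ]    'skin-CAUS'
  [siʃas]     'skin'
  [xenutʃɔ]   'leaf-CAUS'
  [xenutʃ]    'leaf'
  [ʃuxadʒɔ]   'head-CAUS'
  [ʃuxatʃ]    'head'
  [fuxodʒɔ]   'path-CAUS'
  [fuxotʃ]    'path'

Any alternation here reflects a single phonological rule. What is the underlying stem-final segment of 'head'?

The stem for 'head' ends in [dʒ] in [ʃuxadʒɔ] but [tʃ] in [ʃuxatʃ].
If /tʃ/ were underlying and a rule turned it into [dʒ] before the CAUS suffix, 'leaf' would also alternate; but it has [tʃ] in both [xenutʃɔ] and [xenutʃ].
The alternation reflects word-final obstruent devoicing: voiced obstruents become voiceless word-finally. /dʒ/ is underlying.

/dʒ/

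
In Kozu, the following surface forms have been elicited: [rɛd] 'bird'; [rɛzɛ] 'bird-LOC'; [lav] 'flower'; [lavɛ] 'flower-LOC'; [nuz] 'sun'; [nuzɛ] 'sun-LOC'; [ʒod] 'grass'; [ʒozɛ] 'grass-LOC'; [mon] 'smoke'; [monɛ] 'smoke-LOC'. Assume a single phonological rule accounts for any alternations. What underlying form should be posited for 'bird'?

/rɛd/

The root 'bird' surfaces as [rɛd] and [rɛzɛ], with a stem-final [d] ~ [z] alternation.
If /z/ were underlying and a rule turned it into [d] in isolation, 'sun' would also alternate; but it has [z] in both [nuz] and [nuzɛ].
The underlying segment must be /d/; voiced stops become fricatives between vowels, yielding [z] there.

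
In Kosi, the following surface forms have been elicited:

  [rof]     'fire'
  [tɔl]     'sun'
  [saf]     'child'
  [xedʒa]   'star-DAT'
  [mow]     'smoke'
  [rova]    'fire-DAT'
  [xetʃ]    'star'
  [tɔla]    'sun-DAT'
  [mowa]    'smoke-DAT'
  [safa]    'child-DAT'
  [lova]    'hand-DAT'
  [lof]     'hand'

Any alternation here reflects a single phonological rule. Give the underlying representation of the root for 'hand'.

The stem for 'hand' ends in [v] in [lova] but [f] in [lof].
If /f/ were underlying and a rule turned it into [v] before the DAT suffix, 'child' would also alternate; but it has [f] in both [safa] and [saf].
Therefore /v/ is basic and [f] is derived by word-final obstruent devoicing (voiced obstruents become voiceless word-finally).

/lov/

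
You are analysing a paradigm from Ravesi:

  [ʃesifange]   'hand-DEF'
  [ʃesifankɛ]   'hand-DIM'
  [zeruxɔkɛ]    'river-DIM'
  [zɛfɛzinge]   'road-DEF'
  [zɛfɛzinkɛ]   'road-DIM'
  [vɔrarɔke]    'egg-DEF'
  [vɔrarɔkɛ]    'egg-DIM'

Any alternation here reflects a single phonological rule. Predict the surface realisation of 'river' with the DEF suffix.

[zeruxɔke]

The DEF suffix surfaces as [-ge] and [-ke], depending on the final segment of the stem.
The DIM suffix, which begins with [k], is invariant after every stem; so [k] is not altered by any rule here.
The DEF suffix is therefore /-ge/ underlyingly, with post-vocalic devoicing: voiced stops become voiceless after a vowel.
After 'river', which ends in a vowel, the suffix surfaces as [-ke], giving [zeruxɔke].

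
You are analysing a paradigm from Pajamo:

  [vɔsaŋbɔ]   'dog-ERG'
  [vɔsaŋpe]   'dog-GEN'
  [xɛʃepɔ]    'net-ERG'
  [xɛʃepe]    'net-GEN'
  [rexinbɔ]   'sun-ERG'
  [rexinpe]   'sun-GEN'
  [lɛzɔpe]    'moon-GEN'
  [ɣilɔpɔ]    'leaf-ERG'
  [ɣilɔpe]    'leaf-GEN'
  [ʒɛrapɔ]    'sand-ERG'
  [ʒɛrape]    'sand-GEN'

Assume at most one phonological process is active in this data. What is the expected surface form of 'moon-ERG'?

[lɛzɔpɔ]

The ERG suffix surfaces as [-bɔ] and [-pɔ], depending on the final segment of the stem.
The GEN suffix, which begins with [p], is invariant after every stem; so [p] is not altered by any rule here.
The ERG suffix is therefore /-bɔ/ underlyingly, with post-vocalic devoicing: voiced stops become voiceless after a vowel.
After 'moon', which ends in a vowel, the suffix surfaces as [-pɔ], giving [lɛzɔpɔ].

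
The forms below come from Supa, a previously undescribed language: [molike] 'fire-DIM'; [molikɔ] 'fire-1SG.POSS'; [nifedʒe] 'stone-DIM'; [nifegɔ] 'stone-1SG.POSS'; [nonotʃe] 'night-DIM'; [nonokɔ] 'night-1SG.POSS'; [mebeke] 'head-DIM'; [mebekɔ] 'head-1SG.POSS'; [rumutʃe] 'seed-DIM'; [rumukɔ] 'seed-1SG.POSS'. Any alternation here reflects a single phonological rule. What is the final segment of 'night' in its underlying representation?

In [nonotʃe] and [nonokɔ] the final segment of 'night' alternates: [tʃ] ~ [k].
If /k/ were underlying and a rule turned it into [tʃ] before the DIM suffix, 'fire' would also alternate; but it has [k] in both [molike] and [molikɔ].
The alternation reflects depalatalization: palato-alveolar /tʃ/ and /dʒ/ become [k] and [g] when no front vowel follows. /tʃ/ is underlying.

/tʃ/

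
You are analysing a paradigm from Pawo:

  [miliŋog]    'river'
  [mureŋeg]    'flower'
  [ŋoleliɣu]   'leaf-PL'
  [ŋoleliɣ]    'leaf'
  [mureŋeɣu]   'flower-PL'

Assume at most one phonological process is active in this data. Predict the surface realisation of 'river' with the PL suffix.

The root 'flower' surfaces as [mureŋeg] and [mureŋeɣu], with a stem-final [g] ~ [ɣ] alternation.
The stem 'leaf' ([ŋoleliɣ], [ŋoleliɣu]) shows [ɣ] unchanged in both environments, so [ɣ] cannot be basic with [g] derived in isolation.
The alternation reflects intervocalic spirantization: voiced stops become fricatives between vowels. /g/ is underlying.
The one attested form of 'river', [miliŋog], shows underlying /miliŋog/. Applying the same rule between vowels gives [miliŋoɣu].

[miliŋoɣu]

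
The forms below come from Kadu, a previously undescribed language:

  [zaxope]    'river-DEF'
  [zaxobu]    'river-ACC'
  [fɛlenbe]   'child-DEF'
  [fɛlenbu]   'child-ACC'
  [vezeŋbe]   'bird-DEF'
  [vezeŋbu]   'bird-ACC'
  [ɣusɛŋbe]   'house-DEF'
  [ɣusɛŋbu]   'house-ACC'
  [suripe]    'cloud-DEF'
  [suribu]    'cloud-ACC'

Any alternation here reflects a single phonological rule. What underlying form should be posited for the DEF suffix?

/-pe/

The DEF morpheme has two allomorphs, [-be] and [-pe].
The ACC suffix, which begins with [b], is invariant after every stem; so [b] is not altered by any rule here.
The DEF suffix is therefore /-pe/ underlyingly, with post-nasal voicing: voiceless stops become voiced after a nasal.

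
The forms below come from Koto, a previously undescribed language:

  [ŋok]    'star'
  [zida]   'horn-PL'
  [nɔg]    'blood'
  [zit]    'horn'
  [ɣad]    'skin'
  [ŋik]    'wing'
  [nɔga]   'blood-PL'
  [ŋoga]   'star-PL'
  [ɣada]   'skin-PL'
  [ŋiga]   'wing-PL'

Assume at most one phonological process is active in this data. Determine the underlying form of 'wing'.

/ŋik/

The stem for 'wing' ends in [k] in [ŋik] but [g] in [ŋiga].
If /g/ were underlying and a rule turned it into [k] in isolation, 'blood' would also alternate; but it has [g] in both [nɔg] and [nɔga].
The underlying segment must be /k/; voiceless stops become voiced between vowels, yielding [g] there.
The underlying form of 'wing' is therefore /ŋik/.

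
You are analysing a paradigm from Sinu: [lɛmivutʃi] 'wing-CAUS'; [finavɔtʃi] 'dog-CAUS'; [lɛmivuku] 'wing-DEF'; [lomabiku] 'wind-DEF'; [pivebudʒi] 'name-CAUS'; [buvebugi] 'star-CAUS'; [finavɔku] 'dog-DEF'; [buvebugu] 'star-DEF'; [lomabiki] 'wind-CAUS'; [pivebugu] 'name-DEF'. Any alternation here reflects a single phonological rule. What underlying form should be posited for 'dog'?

'dog' shows [tʃ] ~ [k] at the end of the stem ([finavɔtʃi] vs [finavɔku]).
But 'wind' keeps [k] in both environments ([lomabiki], [lomabiku]), so there is no rule changing /k/ to [tʃ] before the CAUS suffix.
So /tʃ/ is underlying, and a rule of depalatalization — palato-alveolar /tʃ/ and /dʒ/ become [k] and [g] when no front vowel follows — gives [k].
The underlying form of 'dog' is therefore /finavɔtʃ/.

/finavɔtʃ/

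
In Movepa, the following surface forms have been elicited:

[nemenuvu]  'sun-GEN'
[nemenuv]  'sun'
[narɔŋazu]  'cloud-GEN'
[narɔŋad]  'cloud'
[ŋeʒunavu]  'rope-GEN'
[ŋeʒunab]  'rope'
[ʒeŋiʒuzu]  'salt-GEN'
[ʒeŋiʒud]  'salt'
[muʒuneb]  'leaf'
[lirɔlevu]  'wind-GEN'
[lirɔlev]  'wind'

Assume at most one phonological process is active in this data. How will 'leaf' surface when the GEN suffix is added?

The root 'rope' surfaces as [ŋeʒunavu] and [ŋeʒunab], with a stem-final [v] ~ [b] alternation.
The stem 'wind' ([lirɔlevu], [lirɔlev]) shows [v] unchanged in both environments, so [v] cannot be basic with [b] derived in isolation.
The alternation reflects intervocalic spirantization: voiced stops become fricatives between vowels. /b/ is underlying.
From [muʒuneb] the stem 'leaf' is /muʒuneb/; between vowels this yields [muʒunevu].

[muʒunevu]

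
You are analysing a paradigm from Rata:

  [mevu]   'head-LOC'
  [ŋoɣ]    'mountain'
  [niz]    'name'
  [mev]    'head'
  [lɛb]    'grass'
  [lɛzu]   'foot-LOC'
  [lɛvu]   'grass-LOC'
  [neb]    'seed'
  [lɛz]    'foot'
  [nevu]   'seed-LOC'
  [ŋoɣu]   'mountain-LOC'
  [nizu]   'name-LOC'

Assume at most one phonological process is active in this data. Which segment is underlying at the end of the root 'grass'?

'grass' shows [b] ~ [v] at the end of the stem ([lɛb] vs [lɛvu]).
The stem 'head' ([mev], [mevu]) shows [v] unchanged in both environments, so [v] cannot be basic with [b] derived in isolation.
So /b/ is underlying, and a rule of intervocalic spirantization — voiced stops become fricatives between vowels — gives [v].

/b/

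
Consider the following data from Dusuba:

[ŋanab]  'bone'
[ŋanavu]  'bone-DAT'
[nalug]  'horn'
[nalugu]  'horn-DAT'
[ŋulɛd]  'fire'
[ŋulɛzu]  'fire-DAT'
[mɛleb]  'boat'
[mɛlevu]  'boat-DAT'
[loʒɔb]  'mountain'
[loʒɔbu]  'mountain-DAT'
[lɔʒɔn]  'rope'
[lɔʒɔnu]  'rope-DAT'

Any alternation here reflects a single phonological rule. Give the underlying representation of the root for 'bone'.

/ŋanav/

The root 'bone' surfaces as [ŋanab] and [ŋanavu], with a stem-final [b] ~ [v] alternation.
If /b/ were underlying and a rule turned it into [v] before the DAT suffix, 'mountain' would also alternate; but it has [b] in both [loʒɔb] and [loʒɔbu].
So /v/ is underlying, and a rule of word-final hardening — voiced fricatives become stops word-finally — gives [b].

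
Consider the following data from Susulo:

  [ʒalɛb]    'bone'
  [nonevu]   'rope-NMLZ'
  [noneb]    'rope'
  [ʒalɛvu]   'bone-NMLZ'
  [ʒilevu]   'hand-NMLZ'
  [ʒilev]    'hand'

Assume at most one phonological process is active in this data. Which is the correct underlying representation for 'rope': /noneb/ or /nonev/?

In [nonevu] and [noneb] the final segment of 'rope' alternates: [v] ~ [b].
The stem 'hand' ([ʒilevu], [ʒilev]) shows [v] unchanged in both environments, so [v] cannot be basic with [b] derived in isolation.
Therefore /b/ is basic and [v] is derived by intervocalic spirantization (voiced stops become fricatives between vowels).

/noneb/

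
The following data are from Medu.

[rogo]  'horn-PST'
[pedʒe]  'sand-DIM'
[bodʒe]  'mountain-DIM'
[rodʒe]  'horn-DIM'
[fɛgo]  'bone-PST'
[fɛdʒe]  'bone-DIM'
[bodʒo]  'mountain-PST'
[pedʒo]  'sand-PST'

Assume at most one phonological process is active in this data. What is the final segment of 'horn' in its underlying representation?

In [rodʒe] and [rogo] the final segment of 'horn' alternates: [dʒ] ~ [g].
If /dʒ/ were underlying and a rule turned it into [g] before the PST suffix, 'sand' would also alternate; but it has [dʒ] in both [pedʒe] and [pedʒo].
So /g/ is underlying, and a rule of palatalization before a front vowel — /g/ becomes palato-alveolar [dʒ] before a front vowel — gives [dʒ].

/g/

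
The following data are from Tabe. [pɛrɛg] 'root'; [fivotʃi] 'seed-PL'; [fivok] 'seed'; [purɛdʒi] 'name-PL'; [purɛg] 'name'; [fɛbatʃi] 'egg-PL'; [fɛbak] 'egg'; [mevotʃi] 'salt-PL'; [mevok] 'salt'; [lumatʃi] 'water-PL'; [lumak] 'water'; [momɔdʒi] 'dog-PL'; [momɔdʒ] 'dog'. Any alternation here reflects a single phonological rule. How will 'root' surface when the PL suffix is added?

[pɛrɛdʒi]

'name' shows [dʒ] ~ [g] at the end of the stem ([purɛdʒi] vs [purɛg]).
But 'dog' keeps [dʒ] in both environments ([momɔdʒi], [momɔdʒ]), so there is no rule changing /dʒ/ to [g] in isolation.
So /g/ is underlying, and a rule of palatalization before a front vowel — /k/ and /g/ become palato-alveolar [tʃ] and [dʒ] before a front vowel — gives [dʒ].
From [pɛrɛg] the stem 'root' is /pɛrɛg/; before a front vowel this yields [pɛrɛdʒi].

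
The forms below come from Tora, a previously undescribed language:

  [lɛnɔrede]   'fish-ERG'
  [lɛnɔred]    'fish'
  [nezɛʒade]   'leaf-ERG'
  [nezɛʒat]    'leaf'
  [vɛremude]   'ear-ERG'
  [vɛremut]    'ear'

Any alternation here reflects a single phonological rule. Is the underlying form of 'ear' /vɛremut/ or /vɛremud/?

/vɛremut/

The stem for 'ear' ends in [d] in [vɛremude] but [t] in [vɛremut].
The stem 'fish' ([lɛnɔrede], [lɛnɔred]) shows [d] unchanged in both environments, so [d] cannot be basic with [t] derived in isolation.
Therefore /t/ is basic and [d] is derived by intervocalic voicing (voiceless stops become voiced between vowels).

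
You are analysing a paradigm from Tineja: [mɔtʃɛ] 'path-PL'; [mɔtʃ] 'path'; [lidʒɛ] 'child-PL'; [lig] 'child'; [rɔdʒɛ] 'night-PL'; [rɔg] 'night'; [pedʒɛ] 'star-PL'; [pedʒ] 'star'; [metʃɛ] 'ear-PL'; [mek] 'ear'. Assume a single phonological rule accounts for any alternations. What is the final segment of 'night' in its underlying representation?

In [rɔdʒɛ] and [rɔg] the final segment of 'night' alternates: [dʒ] ~ [g].
The stem 'star' ([pedʒɛ], [pedʒ]) shows [dʒ] unchanged in both environments, so [dʒ] cannot be basic with [g] derived in isolation.
Therefore /g/ is basic and [dʒ] is derived by palatalization before a front vowel (/k/ and /g/ become palato-alveolar [tʃ] and [dʒ] before a front vowel).

/g/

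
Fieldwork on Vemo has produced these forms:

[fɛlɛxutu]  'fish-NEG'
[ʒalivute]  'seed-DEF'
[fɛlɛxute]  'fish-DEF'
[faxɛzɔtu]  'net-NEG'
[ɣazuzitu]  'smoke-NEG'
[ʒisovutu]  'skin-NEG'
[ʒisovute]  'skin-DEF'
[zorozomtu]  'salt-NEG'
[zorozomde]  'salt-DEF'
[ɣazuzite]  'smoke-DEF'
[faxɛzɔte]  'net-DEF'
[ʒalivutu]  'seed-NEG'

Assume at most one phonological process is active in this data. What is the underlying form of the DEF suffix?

/-de/

The DEF suffix surfaces as [-de] and [-te], depending on the final segment of the stem.
The NEG suffix, which begins with [t], is invariant after every stem; so [t] is not altered by any rule here.
So the underlying form is /-de/, and voiced stops become voiceless after a vowel.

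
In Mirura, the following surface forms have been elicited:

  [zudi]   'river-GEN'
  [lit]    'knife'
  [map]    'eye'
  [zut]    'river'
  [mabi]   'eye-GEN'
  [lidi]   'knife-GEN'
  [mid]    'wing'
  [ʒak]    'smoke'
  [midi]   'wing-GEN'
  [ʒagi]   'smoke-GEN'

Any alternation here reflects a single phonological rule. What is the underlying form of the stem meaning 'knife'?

The stem for 'knife' ends in [t] in [lit] but [d] in [lidi].
But 'wing' keeps [d] in both environments ([mid], [midi]), so there is no rule changing /d/ to [t] in isolation.
The alternation reflects intervocalic voicing: voiceless stops become voiced between vowels. /t/ is underlying.

/lit/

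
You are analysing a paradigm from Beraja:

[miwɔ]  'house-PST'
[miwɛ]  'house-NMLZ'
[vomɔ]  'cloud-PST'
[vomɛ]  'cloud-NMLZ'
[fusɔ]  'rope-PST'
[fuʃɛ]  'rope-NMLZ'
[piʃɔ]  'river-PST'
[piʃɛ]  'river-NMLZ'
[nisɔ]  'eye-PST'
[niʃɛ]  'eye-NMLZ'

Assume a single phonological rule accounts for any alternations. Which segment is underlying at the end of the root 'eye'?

/s/

The stem for 'eye' ends in [s] in [nisɔ] but [ʃ] in [niʃɛ].
If /ʃ/ were underlying and a rule turned it into [s] before the PST suffix, 'river' would also alternate; but it has [ʃ] in both [piʃɔ] and [piʃɛ].
The underlying segment must be /s/; /s/ becomes palato-alveolar [ʃ] before a front vowel, yielding [ʃ] there.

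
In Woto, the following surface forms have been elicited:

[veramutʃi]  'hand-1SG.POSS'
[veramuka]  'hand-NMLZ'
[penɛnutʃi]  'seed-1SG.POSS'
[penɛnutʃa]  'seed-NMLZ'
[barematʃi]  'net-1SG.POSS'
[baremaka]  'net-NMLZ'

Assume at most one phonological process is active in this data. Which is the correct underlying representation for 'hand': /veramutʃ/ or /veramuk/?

/veramuk/

'hand' shows [tʃ] ~ [k] at the end of the stem ([veramutʃi] vs [veramuka]).
Compare 'seed', with invariant [tʃ] in [penɛnutʃi] and [penɛnutʃa]: an analysis with underlying /tʃ/ and a rule producing [k] before the NMLZ suffix would wrongly predict alternation here too.
The alternation reflects palatalization before a front vowel: /k/ becomes palato-alveolar [tʃ] before a front vowel. /k/ is underlying.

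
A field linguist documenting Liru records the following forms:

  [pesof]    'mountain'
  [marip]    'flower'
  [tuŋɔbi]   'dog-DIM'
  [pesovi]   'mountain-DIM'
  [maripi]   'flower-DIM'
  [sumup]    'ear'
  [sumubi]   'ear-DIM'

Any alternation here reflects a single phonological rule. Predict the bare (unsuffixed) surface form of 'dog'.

In [sumup] and [sumubi] the final segment of 'ear' alternates: [p] ~ [b].
If /p/ were underlying and a rule turned it into [b] before the DIM suffix, 'flower' would also alternate; but it has [p] in both [marip] and [maripi].
Therefore /b/ is basic and [p] is derived by word-final obstruent devoicing (voiced obstruents become voiceless word-finally).
The one attested form of 'dog', [tuŋɔbi], shows underlying /tuŋɔb/. Applying the same rule word-finally gives [tuŋɔp].

[tuŋɔp]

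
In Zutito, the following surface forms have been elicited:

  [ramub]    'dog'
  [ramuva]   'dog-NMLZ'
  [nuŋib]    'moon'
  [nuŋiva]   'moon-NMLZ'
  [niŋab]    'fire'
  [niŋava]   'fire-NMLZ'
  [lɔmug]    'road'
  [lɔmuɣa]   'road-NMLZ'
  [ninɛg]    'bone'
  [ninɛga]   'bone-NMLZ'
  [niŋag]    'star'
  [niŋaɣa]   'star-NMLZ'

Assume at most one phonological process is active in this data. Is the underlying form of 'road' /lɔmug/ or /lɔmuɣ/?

The root 'road' surfaces as [lɔmug] and [lɔmuɣa], with a stem-final [g] ~ [ɣ] alternation.
The stem 'bone' ([ninɛg], [ninɛga]) shows [g] unchanged in both environments, so [g] cannot be basic with [ɣ] derived before the NMLZ suffix.
The underlying segment must be /ɣ/; voiced fricatives become stops word-finally, yielding [g] there.

/lɔmuɣ/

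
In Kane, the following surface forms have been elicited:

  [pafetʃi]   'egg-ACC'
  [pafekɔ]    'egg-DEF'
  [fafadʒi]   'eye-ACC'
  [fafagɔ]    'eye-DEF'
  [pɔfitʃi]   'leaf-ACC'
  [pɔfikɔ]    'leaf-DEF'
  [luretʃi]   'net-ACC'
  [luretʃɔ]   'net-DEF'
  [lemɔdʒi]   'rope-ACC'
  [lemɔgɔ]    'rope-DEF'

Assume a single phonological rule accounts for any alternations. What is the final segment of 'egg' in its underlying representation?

/k/

'egg' shows [tʃ] ~ [k] at the end of the stem ([pafetʃi] vs [pafekɔ]).
If /tʃ/ were underlying and a rule turned it into [k] before the DEF suffix, 'net' would also alternate; but it has [tʃ] in both [luretʃi] and [luretʃɔ].
The underlying segment must be /k/; /k/ and /g/ become palato-alveolar [tʃ] and [dʒ] before a front vowel, yielding [tʃ] there.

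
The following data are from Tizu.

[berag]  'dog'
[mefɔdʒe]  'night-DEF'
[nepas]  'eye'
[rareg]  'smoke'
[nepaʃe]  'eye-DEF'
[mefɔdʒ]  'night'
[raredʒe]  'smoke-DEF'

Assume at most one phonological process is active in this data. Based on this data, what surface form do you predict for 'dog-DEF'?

The stem for 'smoke' ends in [dʒ] in [raredʒe] but [g] in [rareg].
But 'night' keeps [dʒ] in both environments ([mefɔdʒe], [mefɔdʒ]), so there is no rule changing /dʒ/ to [g] in isolation.
So /g/ is underlying, and a rule of palatalization before a front vowel — /g/ and /s/ become palato-alveolar [dʒ] and [ʃ] before a front vowel — gives [dʒ].
The one attested form of 'dog', [berag], shows underlying /berag/. Applying the same rule before a front vowel gives [beradʒe].

[beradʒe]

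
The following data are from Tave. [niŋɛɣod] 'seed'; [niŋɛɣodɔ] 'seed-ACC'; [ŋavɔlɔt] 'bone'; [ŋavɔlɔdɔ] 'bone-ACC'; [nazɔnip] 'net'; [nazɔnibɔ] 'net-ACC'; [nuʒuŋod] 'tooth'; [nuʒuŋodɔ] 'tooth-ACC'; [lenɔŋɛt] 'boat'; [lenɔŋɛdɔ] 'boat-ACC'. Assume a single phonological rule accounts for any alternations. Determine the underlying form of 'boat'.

The stem for 'boat' ends in [t] in [lenɔŋɛt] but [d] in [lenɔŋɛdɔ].
But 'tooth' keeps [d] in both environments ([nuʒuŋod], [nuʒuŋodɔ]), so there is no rule changing /d/ to [t] in isolation.
The alternation reflects intervocalic voicing: voiceless stops become voiced between vowels. /t/ is underlying.

/lenɔŋɛt/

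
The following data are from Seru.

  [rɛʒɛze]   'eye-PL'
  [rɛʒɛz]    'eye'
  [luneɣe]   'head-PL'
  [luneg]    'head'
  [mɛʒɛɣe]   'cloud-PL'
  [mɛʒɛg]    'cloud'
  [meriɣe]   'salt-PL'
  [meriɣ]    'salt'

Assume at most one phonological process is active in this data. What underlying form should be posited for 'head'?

'head' shows [ɣ] ~ [g] at the end of the stem ([luneɣe] vs [luneg]).
If /ɣ/ were underlying and a rule turned it into [g] in isolation, 'salt' would also alternate; but it has [ɣ] in both [meriɣe] and [meriɣ].
Therefore /g/ is basic and [ɣ] is derived by intervocalic spirantization (voiced stops become fricatives between vowels).

/luneg/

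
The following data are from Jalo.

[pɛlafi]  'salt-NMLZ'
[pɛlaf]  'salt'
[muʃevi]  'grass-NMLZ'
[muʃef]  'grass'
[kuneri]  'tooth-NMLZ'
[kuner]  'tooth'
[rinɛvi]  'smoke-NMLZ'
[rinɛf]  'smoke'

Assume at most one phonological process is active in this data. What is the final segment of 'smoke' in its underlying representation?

The root 'smoke' surfaces as [rinɛvi] and [rinɛf], with a stem-final [v] ~ [f] alternation.
If /f/ were underlying and a rule turned it into [v] before the NMLZ suffix, 'salt' would also alternate; but it has [f] in both [pɛlafi] and [pɛlaf].
The underlying segment must be /v/; voiced obstruents become voiceless word-finally, yielding [f] there.

/v/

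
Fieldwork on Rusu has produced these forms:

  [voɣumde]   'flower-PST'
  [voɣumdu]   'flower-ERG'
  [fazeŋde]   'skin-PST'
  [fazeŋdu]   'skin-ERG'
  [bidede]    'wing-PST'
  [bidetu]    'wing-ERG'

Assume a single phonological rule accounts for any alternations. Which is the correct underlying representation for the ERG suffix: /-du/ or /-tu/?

/-tu/

The ERG morpheme has two allomorphs, [-du] and [-tu].
By contrast the PST suffix keeps its initial [d] throughout — that segment must be underlying.
The ERG suffix is therefore /-tu/ underlyingly, with post-nasal voicing: voiceless stops become voiced after a nasal.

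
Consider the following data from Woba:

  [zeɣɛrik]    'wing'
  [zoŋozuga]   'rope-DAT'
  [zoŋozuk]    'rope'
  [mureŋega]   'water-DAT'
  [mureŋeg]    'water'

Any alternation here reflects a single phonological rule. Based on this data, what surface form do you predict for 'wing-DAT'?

[zeɣɛriga]

'rope' shows [g] ~ [k] at the end of the stem ([zoŋozuga] vs [zoŋozuk]).
If /g/ were underlying and a rule turned it into [k] in isolation, 'water' would also alternate; but it has [g] in both [mureŋega] and [mureŋeg].
The underlying segment must be /k/; voiceless stops become voiced between vowels, yielding [g] there.
From [zeɣɛrik] the stem 'wing' is /zeɣɛrik/; between vowels this yields [zeɣɛriga].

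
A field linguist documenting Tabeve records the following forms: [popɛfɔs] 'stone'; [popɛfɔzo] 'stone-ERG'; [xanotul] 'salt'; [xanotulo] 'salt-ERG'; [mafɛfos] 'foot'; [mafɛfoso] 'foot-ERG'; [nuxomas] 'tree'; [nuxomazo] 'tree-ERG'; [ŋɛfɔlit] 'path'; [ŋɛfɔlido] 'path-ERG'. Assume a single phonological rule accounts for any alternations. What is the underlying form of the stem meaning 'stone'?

The stem for 'stone' ends in [s] in [popɛfɔs] but [z] in [popɛfɔzo].
The stem 'foot' ([mafɛfos], [mafɛfoso]) shows [s] unchanged in both environments, so [s] cannot be basic with [z] derived before the ERG suffix.
So /z/ is underlying, and a rule of word-final obstruent devoicing — voiced obstruents become voiceless word-finally — gives [s].
The underlying form of 'stone' is therefore /popɛfɔz/.

/popɛfɔz/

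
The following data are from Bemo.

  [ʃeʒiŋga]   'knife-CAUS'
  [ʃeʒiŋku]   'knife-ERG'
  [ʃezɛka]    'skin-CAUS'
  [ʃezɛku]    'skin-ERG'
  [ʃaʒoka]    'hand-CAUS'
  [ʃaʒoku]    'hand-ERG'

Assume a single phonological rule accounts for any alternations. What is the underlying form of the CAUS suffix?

The CAUS suffix surfaces as [-ga] and [-ka], depending on the final segment of the stem.
By contrast the ERG suffix keeps its initial [k] throughout — that segment must be underlying.
So the underlying form is /-ga/, and voiced stops become voiceless after a vowel.

/-ga/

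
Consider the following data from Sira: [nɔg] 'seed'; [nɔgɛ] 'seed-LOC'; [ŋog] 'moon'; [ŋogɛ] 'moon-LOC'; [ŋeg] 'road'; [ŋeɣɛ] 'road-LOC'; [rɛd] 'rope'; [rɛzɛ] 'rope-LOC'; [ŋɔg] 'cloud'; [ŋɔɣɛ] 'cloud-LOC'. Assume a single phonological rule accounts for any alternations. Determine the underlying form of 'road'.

The stem for 'road' ends in [g] in [ŋeg] but [ɣ] in [ŋeɣɛ].
The stem 'seed' ([nɔg], [nɔgɛ]) shows [g] unchanged in both environments, so [g] cannot be basic with [ɣ] derived before the LOC suffix.
The underlying segment must be /ɣ/; voiced fricatives become stops word-finally, yielding [g] there.
So 'road' = /ŋeɣ/.

/ŋeɣ/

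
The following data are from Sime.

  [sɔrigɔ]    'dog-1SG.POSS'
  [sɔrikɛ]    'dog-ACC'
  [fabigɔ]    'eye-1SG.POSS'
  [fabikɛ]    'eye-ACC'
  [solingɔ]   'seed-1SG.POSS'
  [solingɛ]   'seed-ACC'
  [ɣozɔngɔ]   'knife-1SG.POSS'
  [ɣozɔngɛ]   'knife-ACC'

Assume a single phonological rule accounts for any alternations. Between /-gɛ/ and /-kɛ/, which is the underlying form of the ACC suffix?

The ACC morpheme has two allomorphs, [-gɛ] and [-kɛ].
By contrast the 1SG.POSS suffix keeps its initial [g] throughout — that segment must be underlying.
The ACC suffix is therefore /-kɛ/ underlyingly, with post-nasal voicing: voiceless stops become voiced after a nasal.

/-kɛ/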